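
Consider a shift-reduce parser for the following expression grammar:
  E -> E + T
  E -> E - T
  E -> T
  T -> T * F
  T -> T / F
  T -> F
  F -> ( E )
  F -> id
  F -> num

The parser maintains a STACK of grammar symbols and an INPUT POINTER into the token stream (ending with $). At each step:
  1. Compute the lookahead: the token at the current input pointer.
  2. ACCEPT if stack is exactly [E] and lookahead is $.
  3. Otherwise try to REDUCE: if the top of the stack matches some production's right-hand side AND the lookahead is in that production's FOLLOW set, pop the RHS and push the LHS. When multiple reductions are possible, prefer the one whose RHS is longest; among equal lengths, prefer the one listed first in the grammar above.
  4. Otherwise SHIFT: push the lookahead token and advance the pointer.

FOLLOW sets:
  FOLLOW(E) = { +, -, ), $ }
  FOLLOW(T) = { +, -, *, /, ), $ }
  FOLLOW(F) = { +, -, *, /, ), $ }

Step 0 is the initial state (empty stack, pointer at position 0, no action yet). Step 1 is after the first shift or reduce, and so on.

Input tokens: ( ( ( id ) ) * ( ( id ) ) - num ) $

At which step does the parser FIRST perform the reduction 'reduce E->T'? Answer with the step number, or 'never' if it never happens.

Step 1: shift (. Stack=[(] ptr=1 lookahead=( remaining=[( ( id ) ) * ( ( id ) ) - num ) $]
Step 2: shift (. Stack=[( (] ptr=2 lookahead=( remaining=[( id ) ) * ( ( id ) ) - num ) $]
Step 3: shift (. Stack=[( ( (] ptr=3 lookahead=id remaining=[id ) ) * ( ( id ) ) - num ) $]
Step 4: shift id. Stack=[( ( ( id] ptr=4 lookahead=) remaining=[) ) * ( ( id ) ) - num ) $]
Step 5: reduce F->id. Stack=[( ( ( F] ptr=4 lookahead=) remaining=[) ) * ( ( id ) ) - num ) $]
Step 6: reduce T->F. Stack=[( ( ( T] ptr=4 lookahead=) remaining=[) ) * ( ( id ) ) - num ) $]
Step 7: reduce E->T. Stack=[( ( ( E] ptr=4 lookahead=) remaining=[) ) * ( ( id ) ) - num ) $]

Answer: 7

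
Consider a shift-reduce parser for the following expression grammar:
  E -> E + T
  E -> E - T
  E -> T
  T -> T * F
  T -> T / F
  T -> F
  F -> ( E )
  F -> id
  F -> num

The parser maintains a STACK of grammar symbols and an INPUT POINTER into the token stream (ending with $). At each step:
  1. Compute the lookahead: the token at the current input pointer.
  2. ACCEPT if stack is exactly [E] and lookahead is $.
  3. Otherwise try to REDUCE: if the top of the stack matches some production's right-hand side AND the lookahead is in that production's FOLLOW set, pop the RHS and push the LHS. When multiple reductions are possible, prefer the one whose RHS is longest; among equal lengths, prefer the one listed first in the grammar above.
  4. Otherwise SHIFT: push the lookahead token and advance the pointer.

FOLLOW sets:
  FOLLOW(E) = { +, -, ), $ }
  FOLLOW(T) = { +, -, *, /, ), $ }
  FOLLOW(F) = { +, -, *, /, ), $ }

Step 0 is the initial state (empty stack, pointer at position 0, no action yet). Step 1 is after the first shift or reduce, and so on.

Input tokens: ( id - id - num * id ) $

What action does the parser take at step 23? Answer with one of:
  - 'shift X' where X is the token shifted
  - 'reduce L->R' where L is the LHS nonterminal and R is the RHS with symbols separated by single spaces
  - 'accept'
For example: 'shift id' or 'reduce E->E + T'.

Step 1: shift (. Stack=[(] ptr=1 lookahead=id remaining=[id - id - num * id ) $]
Step 2: shift id. Stack=[( id] ptr=2 lookahead=- remaining=[- id - num * id ) $]
Step 3: reduce F->id. Stack=[( F] ptr=2 lookahead=- remaining=[- id - num * id ) $]
Step 4: reduce T->F. Stack=[( T] ptr=2 lookahead=- remaining=[- id - num * id ) $]
Step 5: reduce E->T. Stack=[( E] ptr=2 lookahead=- remaining=[- id - num * id ) $]
Step 6: shift -. Stack=[( E -] ptr=3 lookahead=id remaining=[id - num * id ) $]
Step 7: shift id. Stack=[( E - id] ptr=4 lookahead=- remaining=[- num * id ) $]
Step 8: reduce F->id. Stack=[( E - F] ptr=4 lookahead=- remaining=[- num * id ) $]
Step 9: reduce T->F. Stack=[( E - T] ptr=4 lookahead=- remaining=[- num * id ) $]
Step 10: reduce E->E - T. Stack=[( E] ptr=4 lookahead=- remaining=[- num * id ) $]
Step 11: shift -. Stack=[( E -] ptr=5 lookahead=num remaining=[num * id ) $]
Step 12: shift num. Stack=[( E - num] ptr=6 lookahead=* remaining=[* id ) $]
Step 13: reduce F->num. Stack=[( E - F] ptr=6 lookahead=* remaining=[* id ) $]
Step 14: reduce T->F. Stack=[( E - T] ptr=6 lookahead=* remaining=[* id ) $]
Step 15: shift *. Stack=[( E - T *] ptr=7 lookahead=id remaining=[id ) $]
Step 16: shift id. Stack=[( E - T * id] ptr=8 lookahead=) remaining=[) $]
Step 17: reduce F->id. Stack=[( E - T * F] ptr=8 lookahead=) remaining=[) $]
Step 18: reduce T->T * F. Stack=[( E - T] ptr=8 lookahead=) remaining=[) $]
Step 19: reduce E->E - T. Stack=[( E] ptr=8 lookahead=) remaining=[) $]
Step 20: shift ). Stack=[( E )] ptr=9 lookahead=$ remaining=[$]
Step 21: reduce F->( E ). Stack=[F] ptr=9 lookahead=$ remaining=[$]
Step 22: reduce T->F. Stack=[T] ptr=9 lookahead=$ remaining=[$]
Step 23: reduce E->T. Stack=[E] ptr=9 lookahead=$ remaining=[$]

Answer: reduce E->T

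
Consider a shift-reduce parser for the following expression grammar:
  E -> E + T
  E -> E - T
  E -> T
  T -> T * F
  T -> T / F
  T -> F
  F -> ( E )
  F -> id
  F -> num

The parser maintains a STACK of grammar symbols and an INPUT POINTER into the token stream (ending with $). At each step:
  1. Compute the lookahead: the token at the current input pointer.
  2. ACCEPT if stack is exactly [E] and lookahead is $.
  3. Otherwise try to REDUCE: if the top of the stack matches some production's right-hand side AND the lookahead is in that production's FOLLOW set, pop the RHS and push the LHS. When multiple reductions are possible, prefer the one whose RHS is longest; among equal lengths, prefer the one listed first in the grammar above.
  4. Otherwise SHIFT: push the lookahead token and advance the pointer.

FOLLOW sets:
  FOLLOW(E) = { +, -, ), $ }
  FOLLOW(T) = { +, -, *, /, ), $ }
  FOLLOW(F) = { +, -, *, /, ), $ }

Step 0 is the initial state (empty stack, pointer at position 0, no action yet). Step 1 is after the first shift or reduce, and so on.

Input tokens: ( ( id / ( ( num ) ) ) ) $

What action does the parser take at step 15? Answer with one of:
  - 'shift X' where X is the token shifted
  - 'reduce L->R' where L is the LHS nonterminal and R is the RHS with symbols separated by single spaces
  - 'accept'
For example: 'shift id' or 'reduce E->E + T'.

Step 1: shift (. Stack=[(] ptr=1 lookahead=( remaining=[( id / ( ( num ) ) ) ) $]
Step 2: shift (. Stack=[( (] ptr=2 lookahead=id remaining=[id / ( ( num ) ) ) ) $]
Step 3: shift id. Stack=[( ( id] ptr=3 lookahead=/ remaining=[/ ( ( num ) ) ) ) $]
Step 4: reduce F->id. Stack=[( ( F] ptr=3 lookahead=/ remaining=[/ ( ( num ) ) ) ) $]
Step 5: reduce T->F. Stack=[( ( T] ptr=3 lookahead=/ remaining=[/ ( ( num ) ) ) ) $]
Step 6: shift /. Stack=[( ( T /] ptr=4 lookahead=( remaining=[( ( num ) ) ) ) $]
Step 7: shift (. Stack=[( ( T / (] ptr=5 lookahead=( remaining=[( num ) ) ) ) $]
Step 8: shift (. Stack=[( ( T / ( (] ptr=6 lookahead=num remaining=[num ) ) ) ) $]
Step 9: shift num. Stack=[( ( T / ( ( num] ptr=7 lookahead=) remaining=[) ) ) ) $]
Step 10: reduce F->num. Stack=[( ( T / ( ( F] ptr=7 lookahead=) remaining=[) ) ) ) $]
Step 11: reduce T->F. Stack=[( ( T / ( ( T] ptr=7 lookahead=) remaining=[) ) ) ) $]
Step 12: reduce E->T. Stack=[( ( T / ( ( E] ptr=7 lookahead=) remaining=[) ) ) ) $]
Step 13: shift ). Stack=[( ( T / ( ( E )] ptr=8 lookahead=) remaining=[) ) ) $]
Step 14: reduce F->( E ). Stack=[( ( T / ( F] ptr=8 lookahead=) remaining=[) ) ) $]
Step 15: reduce T->F. Stack=[( ( T / ( T] ptr=8 lookahead=) remaining=[) ) ) $]

Answer: reduce T->F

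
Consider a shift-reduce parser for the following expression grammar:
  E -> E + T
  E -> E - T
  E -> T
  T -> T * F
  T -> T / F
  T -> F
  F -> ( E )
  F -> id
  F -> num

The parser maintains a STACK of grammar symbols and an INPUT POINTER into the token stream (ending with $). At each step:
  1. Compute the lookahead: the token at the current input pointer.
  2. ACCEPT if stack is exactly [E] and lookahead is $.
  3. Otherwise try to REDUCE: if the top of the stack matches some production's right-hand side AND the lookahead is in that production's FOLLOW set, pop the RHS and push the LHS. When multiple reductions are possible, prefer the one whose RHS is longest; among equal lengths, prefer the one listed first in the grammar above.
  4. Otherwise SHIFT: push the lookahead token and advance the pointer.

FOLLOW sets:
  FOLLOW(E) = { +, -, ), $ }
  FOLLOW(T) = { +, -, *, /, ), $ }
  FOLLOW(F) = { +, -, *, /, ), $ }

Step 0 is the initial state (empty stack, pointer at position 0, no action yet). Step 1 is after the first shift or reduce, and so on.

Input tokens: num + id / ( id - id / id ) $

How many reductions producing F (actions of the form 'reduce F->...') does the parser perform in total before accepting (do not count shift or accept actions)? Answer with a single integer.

Answer: 6

Derivation:
Step 1: shift num. Stack=[num] ptr=1 lookahead=+ remaining=[+ id / ( id - id / id ) $]
Step 2: reduce F->num. Stack=[F] ptr=1 lookahead=+ remaining=[+ id / ( id - id / id ) $]
Step 3: reduce T->F. Stack=[T] ptr=1 lookahead=+ remaining=[+ id / ( id - id / id ) $]
Step 4: reduce E->T. Stack=[E] ptr=1 lookahead=+ remaining=[+ id / ( id - id / id ) $]
Step 5: shift +. Stack=[E +] ptr=2 lookahead=id remaining=[id / ( id - id / id ) $]
Step 6: shift id. Stack=[E + id] ptr=3 lookahead=/ remaining=[/ ( id - id / id ) $]
Step 7: reduce F->id. Stack=[E + F] ptr=3 lookahead=/ remaining=[/ ( id - id / id ) $]
Step 8: reduce T->F. Stack=[E + T] ptr=3 lookahead=/ remaining=[/ ( id - id / id ) $]
Step 9: shift /. Stack=[E + T /] ptr=4 lookahead=( remaining=[( id - id / id ) $]
Step 10: shift (. Stack=[E + T / (] ptr=5 lookahead=id remaining=[id - id / id ) $]
Step 11: shift id. Stack=[E + T / ( id] ptr=6 lookahead=- remaining=[- id / id ) $]
Step 12: reduce F->id. Stack=[E + T / ( F] ptr=6 lookahead=- remaining=[- id / id ) $]
Step 13: reduce T->F. Stack=[E + T / ( T] ptr=6 lookahead=- remaining=[- id / id ) $]
Step 14: reduce E->T. Stack=[E + T / ( E] ptr=6 lookahead=- remaining=[- id / id ) $]
Step 15: shift -. Stack=[E + T / ( E -] ptr=7 lookahead=id remaining=[id / id ) $]
Step 16: shift id. Stack=[E + T / ( E - id] ptr=8 lookahead=/ remaining=[/ id ) $]
Step 17: reduce F->id. Stack=[E + T / ( E - F] ptr=8 lookahead=/ remaining=[/ id ) $]
Step 18: reduce T->F. Stack=[E + T / ( E - T] ptr=8 lookahead=/ remaining=[/ id ) $]
Step 19: shift /. Stack=[E + T / ( E - T /] ptr=9 lookahead=id remaining=[id ) $]
Step 20: shift id. Stack=[E + T / ( E - T / id] ptr=10 lookahead=) remaining=[) $]
Step 21: reduce F->id. Stack=[E + T / ( E - T / F] ptr=10 lookahead=) remaining=[) $]
Step 22: reduce T->T / F. Stack=[E + T / ( E - T] ptr=10 lookahead=) remaining=[) $]
Step 23: reduce E->E - T. Stack=[E + T / ( E] ptr=10 lookahead=) remaining=[) $]
Step 24: shift ). Stack=[E + T / ( E )] ptr=11 lookahead=$ remaining=[$]
Step 25: reduce F->( E ). Stack=[E + T / F] ptr=11 lookahead=$ remaining=[$]
Step 26: reduce T->T / F. Stack=[E + T] ptr=11 lookahead=$ remaining=[$]
Step 27: reduce E->E + T. Stack=[E] ptr=11 lookahead=$ remaining=[$]
Step 28: accept. Stack=[E] ptr=11 lookahead=$ remaining=[$]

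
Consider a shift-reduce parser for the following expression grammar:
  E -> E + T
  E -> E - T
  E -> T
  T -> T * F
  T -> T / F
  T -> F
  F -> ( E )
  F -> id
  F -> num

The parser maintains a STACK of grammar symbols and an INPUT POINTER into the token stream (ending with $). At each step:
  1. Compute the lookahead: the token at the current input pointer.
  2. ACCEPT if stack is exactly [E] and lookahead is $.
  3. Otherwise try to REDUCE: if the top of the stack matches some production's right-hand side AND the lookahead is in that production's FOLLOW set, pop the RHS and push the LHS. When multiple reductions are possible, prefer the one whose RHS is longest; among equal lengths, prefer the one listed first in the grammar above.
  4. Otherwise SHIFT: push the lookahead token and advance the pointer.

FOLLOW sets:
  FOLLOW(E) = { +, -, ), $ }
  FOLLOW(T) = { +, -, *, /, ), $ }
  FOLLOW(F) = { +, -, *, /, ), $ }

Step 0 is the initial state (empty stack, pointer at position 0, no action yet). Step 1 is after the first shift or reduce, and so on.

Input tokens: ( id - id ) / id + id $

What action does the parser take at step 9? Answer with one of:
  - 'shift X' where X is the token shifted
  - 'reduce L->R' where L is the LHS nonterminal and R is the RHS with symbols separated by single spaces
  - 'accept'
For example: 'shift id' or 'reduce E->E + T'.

Step 1: shift (. Stack=[(] ptr=1 lookahead=id remaining=[id - id ) / id + id $]
Step 2: shift id. Stack=[( id] ptr=2 lookahead=- remaining=[- id ) / id + id $]
Step 3: reduce F->id. Stack=[( F] ptr=2 lookahead=- remaining=[- id ) / id + id $]
Step 4: reduce T->F. Stack=[( T] ptr=2 lookahead=- remaining=[- id ) / id + id $]
Step 5: reduce E->T. Stack=[( E] ptr=2 lookahead=- remaining=[- id ) / id + id $]
Step 6: shift -. Stack=[( E -] ptr=3 lookahead=id remaining=[id ) / id + id $]
Step 7: shift id. Stack=[( E - id] ptr=4 lookahead=) remaining=[) / id + id $]
Step 8: reduce F->id. Stack=[( E - F] ptr=4 lookahead=) remaining=[) / id + id $]
Step 9: reduce T->F. Stack=[( E - T] ptr=4 lookahead=) remaining=[) / id + id $]

Answer: reduce T->F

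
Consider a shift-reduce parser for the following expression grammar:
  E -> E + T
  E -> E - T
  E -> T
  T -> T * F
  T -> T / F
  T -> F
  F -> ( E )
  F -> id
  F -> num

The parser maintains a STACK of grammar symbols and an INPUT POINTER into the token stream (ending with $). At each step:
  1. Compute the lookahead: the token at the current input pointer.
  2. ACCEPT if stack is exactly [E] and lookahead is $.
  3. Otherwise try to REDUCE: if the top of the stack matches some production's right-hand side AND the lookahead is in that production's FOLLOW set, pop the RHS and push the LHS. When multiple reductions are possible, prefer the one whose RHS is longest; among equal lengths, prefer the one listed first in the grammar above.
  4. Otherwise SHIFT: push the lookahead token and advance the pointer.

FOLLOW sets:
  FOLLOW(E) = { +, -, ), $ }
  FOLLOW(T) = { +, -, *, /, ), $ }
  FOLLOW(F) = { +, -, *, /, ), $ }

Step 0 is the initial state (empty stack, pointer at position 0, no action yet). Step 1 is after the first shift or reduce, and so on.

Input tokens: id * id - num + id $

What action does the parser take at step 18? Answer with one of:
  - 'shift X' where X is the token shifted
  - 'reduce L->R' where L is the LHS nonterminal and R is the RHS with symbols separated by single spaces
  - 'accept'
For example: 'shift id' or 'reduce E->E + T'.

Answer: reduce E->E + T

Derivation:
Step 1: shift id. Stack=[id] ptr=1 lookahead=* remaining=[* id - num + id $]
Step 2: reduce F->id. Stack=[F] ptr=1 lookahead=* remaining=[* id - num + id $]
Step 3: reduce T->F. Stack=[T] ptr=1 lookahead=* remaining=[* id - num + id $]
Step 4: shift *. Stack=[T *] ptr=2 lookahead=id remaining=[id - num + id $]
Step 5: shift id. Stack=[T * id] ptr=3 lookahead=- remaining=[- num + id $]
Step 6: reduce F->id. Stack=[T * F] ptr=3 lookahead=- remaining=[- num + id $]
Step 7: reduce T->T * F. Stack=[T] ptr=3 lookahead=- remaining=[- num + id $]
Step 8: reduce E->T. Stack=[E] ptr=3 lookahead=- remaining=[- num + id $]
Step 9: shift -. Stack=[E -] ptr=4 lookahead=num remaining=[num + id $]
Step 10: shift num. Stack=[E - num] ptr=5 lookahead=+ remaining=[+ id $]
Step 11: reduce F->num. Stack=[E - F] ptr=5 lookahead=+ remaining=[+ id $]
Step 12: reduce T->F. Stack=[E - T] ptr=5 lookahead=+ remaining=[+ id $]
Step 13: reduce E->E - T. Stack=[E] ptr=5 lookahead=+ remaining=[+ id $]
Step 14: shift +. Stack=[E +] ptr=6 lookahead=id remaining=[id $]
Step 15: shift id. Stack=[E + id] ptr=7 lookahead=$ remaining=[$]
Step 16: reduce F->id. Stack=[E + F] ptr=7 lookahead=$ remaining=[$]
Step 17: reduce T->F. Stack=[E + T] ptr=7 lookahead=$ remaining=[$]
Step 18: reduce E->E + T. Stack=[E] ptr=7 lookahead=$ remaining=[$]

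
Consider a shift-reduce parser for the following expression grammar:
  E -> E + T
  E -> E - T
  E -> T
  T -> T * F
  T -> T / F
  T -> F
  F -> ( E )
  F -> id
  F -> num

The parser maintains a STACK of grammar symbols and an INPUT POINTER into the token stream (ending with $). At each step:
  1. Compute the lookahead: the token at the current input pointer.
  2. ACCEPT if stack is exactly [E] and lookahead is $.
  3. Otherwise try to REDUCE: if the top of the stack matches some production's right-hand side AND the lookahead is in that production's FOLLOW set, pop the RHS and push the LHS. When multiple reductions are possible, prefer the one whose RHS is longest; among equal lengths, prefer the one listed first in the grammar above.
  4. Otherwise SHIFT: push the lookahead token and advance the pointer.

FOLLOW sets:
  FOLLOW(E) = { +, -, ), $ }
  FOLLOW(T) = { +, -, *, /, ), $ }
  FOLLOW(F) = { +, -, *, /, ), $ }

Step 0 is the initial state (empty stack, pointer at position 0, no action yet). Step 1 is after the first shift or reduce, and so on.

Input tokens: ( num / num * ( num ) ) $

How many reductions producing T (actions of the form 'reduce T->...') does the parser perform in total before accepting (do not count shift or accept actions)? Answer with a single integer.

Answer: 5

Derivation:
Step 1: shift (. Stack=[(] ptr=1 lookahead=num remaining=[num / num * ( num ) ) $]
Step 2: shift num. Stack=[( num] ptr=2 lookahead=/ remaining=[/ num * ( num ) ) $]
Step 3: reduce F->num. Stack=[( F] ptr=2 lookahead=/ remaining=[/ num * ( num ) ) $]
Step 4: reduce T->F. Stack=[( T] ptr=2 lookahead=/ remaining=[/ num * ( num ) ) $]
Step 5: shift /. Stack=[( T /] ptr=3 lookahead=num remaining=[num * ( num ) ) $]
Step 6: shift num. Stack=[( T / num] ptr=4 lookahead=* remaining=[* ( num ) ) $]
Step 7: reduce F->num. Stack=[( T / F] ptr=4 lookahead=* remaining=[* ( num ) ) $]
Step 8: reduce T->T / F. Stack=[( T] ptr=4 lookahead=* remaining=[* ( num ) ) $]
Step 9: shift *. Stack=[( T *] ptr=5 lookahead=( remaining=[( num ) ) $]
Step 10: shift (. Stack=[( T * (] ptr=6 lookahead=num remaining=[num ) ) $]
Step 11: shift num. Stack=[( T * ( num] ptr=7 lookahead=) remaining=[) ) $]
Step 12: reduce F->num. Stack=[( T * ( F] ptr=7 lookahead=) remaining=[) ) $]
Step 13: reduce T->F. Stack=[( T * ( T] ptr=7 lookahead=) remaining=[) ) $]
Step 14: reduce E->T. Stack=[( T * ( E] ptr=7 lookahead=) remaining=[) ) $]
Step 15: shift ). Stack=[( T * ( E )] ptr=8 lookahead=) remaining=[) $]
Step 16: reduce F->( E ). Stack=[( T * F] ptr=8 lookahead=) remaining=[) $]
Step 17: reduce T->T * F. Stack=[( T] ptr=8 lookahead=) remaining=[) $]
Step 18: reduce E->T. Stack=[( E] ptr=8 lookahead=) remaining=[) $]
Step 19: shift ). Stack=[( E )] ptr=9 lookahead=$ remaining=[$]
Step 20: reduce F->( E ). Stack=[F] ptr=9 lookahead=$ remaining=[$]
Step 21: reduce T->F. Stack=[T] ptr=9 lookahead=$ remaining=[$]
Step 22: reduce E->T. Stack=[E] ptr=9 lookahead=$ remaining=[$]
Step 23: accept. Stack=[E] ptr=9 lookahead=$ remaining=[$]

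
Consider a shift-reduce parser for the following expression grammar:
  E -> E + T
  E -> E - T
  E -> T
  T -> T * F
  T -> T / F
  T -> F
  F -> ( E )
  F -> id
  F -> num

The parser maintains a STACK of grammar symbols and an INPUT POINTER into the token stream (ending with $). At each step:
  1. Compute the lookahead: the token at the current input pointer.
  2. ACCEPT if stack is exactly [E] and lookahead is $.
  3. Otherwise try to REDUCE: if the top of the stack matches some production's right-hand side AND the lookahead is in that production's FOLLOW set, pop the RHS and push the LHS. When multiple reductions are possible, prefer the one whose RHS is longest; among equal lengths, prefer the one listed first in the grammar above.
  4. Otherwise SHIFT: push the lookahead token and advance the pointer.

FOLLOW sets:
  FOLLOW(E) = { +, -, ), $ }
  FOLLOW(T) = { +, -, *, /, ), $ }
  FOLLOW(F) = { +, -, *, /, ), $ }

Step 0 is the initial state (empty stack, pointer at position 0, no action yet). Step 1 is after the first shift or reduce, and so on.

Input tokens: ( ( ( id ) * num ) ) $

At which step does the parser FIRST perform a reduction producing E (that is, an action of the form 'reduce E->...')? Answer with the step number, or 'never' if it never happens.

Answer: 7

Derivation:
Step 1: shift (. Stack=[(] ptr=1 lookahead=( remaining=[( ( id ) * num ) ) $]
Step 2: shift (. Stack=[( (] ptr=2 lookahead=( remaining=[( id ) * num ) ) $]
Step 3: shift (. Stack=[( ( (] ptr=3 lookahead=id remaining=[id ) * num ) ) $]
Step 4: shift id. Stack=[( ( ( id] ptr=4 lookahead=) remaining=[) * num ) ) $]
Step 5: reduce F->id. Stack=[( ( ( F] ptr=4 lookahead=) remaining=[) * num ) ) $]
Step 6: reduce T->F. Stack=[( ( ( T] ptr=4 lookahead=) remaining=[) * num ) ) $]
Step 7: reduce E->T. Stack=[( ( ( E] ptr=4 lookahead=) remaining=[) * num ) ) $]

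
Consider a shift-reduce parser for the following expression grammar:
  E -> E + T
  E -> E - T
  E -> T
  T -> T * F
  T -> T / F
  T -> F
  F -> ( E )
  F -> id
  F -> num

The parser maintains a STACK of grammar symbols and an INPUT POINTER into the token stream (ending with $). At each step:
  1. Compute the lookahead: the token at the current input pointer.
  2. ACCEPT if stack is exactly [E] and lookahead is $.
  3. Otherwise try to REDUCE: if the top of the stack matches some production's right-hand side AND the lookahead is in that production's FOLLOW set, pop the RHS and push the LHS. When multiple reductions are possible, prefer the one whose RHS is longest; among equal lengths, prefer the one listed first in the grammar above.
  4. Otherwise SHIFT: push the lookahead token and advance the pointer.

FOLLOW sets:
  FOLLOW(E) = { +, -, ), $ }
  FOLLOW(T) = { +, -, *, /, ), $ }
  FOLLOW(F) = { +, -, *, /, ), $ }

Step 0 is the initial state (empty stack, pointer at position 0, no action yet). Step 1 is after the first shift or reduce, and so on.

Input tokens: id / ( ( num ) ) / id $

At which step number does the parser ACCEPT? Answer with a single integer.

Step 1: shift id. Stack=[id] ptr=1 lookahead=/ remaining=[/ ( ( num ) ) / id $]
Step 2: reduce F->id. Stack=[F] ptr=1 lookahead=/ remaining=[/ ( ( num ) ) / id $]
Step 3: reduce T->F. Stack=[T] ptr=1 lookahead=/ remaining=[/ ( ( num ) ) / id $]
Step 4: shift /. Stack=[T /] ptr=2 lookahead=( remaining=[( ( num ) ) / id $]
Step 5: shift (. Stack=[T / (] ptr=3 lookahead=( remaining=[( num ) ) / id $]
Step 6: shift (. Stack=[T / ( (] ptr=4 lookahead=num remaining=[num ) ) / id $]
Step 7: shift num. Stack=[T / ( ( num] ptr=5 lookahead=) remaining=[) ) / id $]
Step 8: reduce F->num. Stack=[T / ( ( F] ptr=5 lookahead=) remaining=[) ) / id $]
Step 9: reduce T->F. Stack=[T / ( ( T] ptr=5 lookahead=) remaining=[) ) / id $]
Step 10: reduce E->T. Stack=[T / ( ( E] ptr=5 lookahead=) remaining=[) ) / id $]
Step 11: shift ). Stack=[T / ( ( E )] ptr=6 lookahead=) remaining=[) / id $]
Step 12: reduce F->( E ). Stack=[T / ( F] ptr=6 lookahead=) remaining=[) / id $]
Step 13: reduce T->F. Stack=[T / ( T] ptr=6 lookahead=) remaining=[) / id $]
Step 14: reduce E->T. Stack=[T / ( E] ptr=6 lookahead=) remaining=[) / id $]
Step 15: shift ). Stack=[T / ( E )] ptr=7 lookahead=/ remaining=[/ id $]
Step 16: reduce F->( E ). Stack=[T / F] ptr=7 lookahead=/ remaining=[/ id $]
Step 17: reduce T->T / F. Stack=[T] ptr=7 lookahead=/ remaining=[/ id $]
Step 18: shift /. Stack=[T /] ptr=8 lookahead=id remaining=[id $]
Step 19: shift id. Stack=[T / id] ptr=9 lookahead=$ remaining=[$]
Step 20: reduce F->id. Stack=[T / F] ptr=9 lookahead=$ remaining=[$]
Step 21: reduce T->T / F. Stack=[T] ptr=9 lookahead=$ remaining=[$]
Step 22: reduce E->T. Stack=[E] ptr=9 lookahead=$ remaining=[$]
Step 23: accept. Stack=[E] ptr=9 lookahead=$ remaining=[$]

Answer: 23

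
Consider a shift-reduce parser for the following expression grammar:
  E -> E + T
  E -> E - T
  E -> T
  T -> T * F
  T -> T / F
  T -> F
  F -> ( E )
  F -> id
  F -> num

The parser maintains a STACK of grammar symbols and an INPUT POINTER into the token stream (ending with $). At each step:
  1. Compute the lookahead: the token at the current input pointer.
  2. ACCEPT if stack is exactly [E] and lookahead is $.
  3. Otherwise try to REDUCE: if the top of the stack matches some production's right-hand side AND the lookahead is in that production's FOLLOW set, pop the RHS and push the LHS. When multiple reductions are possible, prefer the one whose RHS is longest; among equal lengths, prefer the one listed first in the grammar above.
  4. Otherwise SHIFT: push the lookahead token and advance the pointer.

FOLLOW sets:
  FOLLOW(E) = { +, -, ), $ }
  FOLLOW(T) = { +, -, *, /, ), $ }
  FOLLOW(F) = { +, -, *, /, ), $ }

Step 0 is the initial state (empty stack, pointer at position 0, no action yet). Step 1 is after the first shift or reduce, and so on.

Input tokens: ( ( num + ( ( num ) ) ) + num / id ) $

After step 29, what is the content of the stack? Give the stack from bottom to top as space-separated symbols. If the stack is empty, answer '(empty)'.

Step 1: shift (. Stack=[(] ptr=1 lookahead=( remaining=[( num + ( ( num ) ) ) + num / id ) $]
Step 2: shift (. Stack=[( (] ptr=2 lookahead=num remaining=[num + ( ( num ) ) ) + num / id ) $]
Step 3: shift num. Stack=[( ( num] ptr=3 lookahead=+ remaining=[+ ( ( num ) ) ) + num / id ) $]
Step 4: reduce F->num. Stack=[( ( F] ptr=3 lookahead=+ remaining=[+ ( ( num ) ) ) + num / id ) $]
Step 5: reduce T->F. Stack=[( ( T] ptr=3 lookahead=+ remaining=[+ ( ( num ) ) ) + num / id ) $]
Step 6: reduce E->T. Stack=[( ( E] ptr=3 lookahead=+ remaining=[+ ( ( num ) ) ) + num / id ) $]
Step 7: shift +. Stack=[( ( E +] ptr=4 lookahead=( remaining=[( ( num ) ) ) + num / id ) $]
Step 8: shift (. Stack=[( ( E + (] ptr=5 lookahead=( remaining=[( num ) ) ) + num / id ) $]
Step 9: shift (. Stack=[( ( E + ( (] ptr=6 lookahead=num remaining=[num ) ) ) + num / id ) $]
Step 10: shift num. Stack=[( ( E + ( ( num] ptr=7 lookahead=) remaining=[) ) ) + num / id ) $]
Step 11: reduce F->num. Stack=[( ( E + ( ( F] ptr=7 lookahead=) remaining=[) ) ) + num / id ) $]
Step 12: reduce T->F. Stack=[( ( E + ( ( T] ptr=7 lookahead=) remaining=[) ) ) + num / id ) $]
Step 13: reduce E->T. Stack=[( ( E + ( ( E] ptr=7 lookahead=) remaining=[) ) ) + num / id ) $]
Step 14: shift ). Stack=[( ( E + ( ( E )] ptr=8 lookahead=) remaining=[) ) + num / id ) $]
Step 15: reduce F->( E ). Stack=[( ( E + ( F] ptr=8 lookahead=) remaining=[) ) + num / id ) $]
Step 16: reduce T->F. Stack=[( ( E + ( T] ptr=8 lookahead=) remaining=[) ) + num / id ) $]
Step 17: reduce E->T. Stack=[( ( E + ( E] ptr=8 lookahead=) remaining=[) ) + num / id ) $]
Step 18: shift ). Stack=[( ( E + ( E )] ptr=9 lookahead=) remaining=[) + num / id ) $]
Step 19: reduce F->( E ). Stack=[( ( E + F] ptr=9 lookahead=) remaining=[) + num / id ) $]
Step 20: reduce T->F. Stack=[( ( E + T] ptr=9 lookahead=) remaining=[) + num / id ) $]
Step 21: reduce E->E + T. Stack=[( ( E] ptr=9 lookahead=) remaining=[) + num / id ) $]
Step 22: shift ). Stack=[( ( E )] ptr=10 lookahead=+ remaining=[+ num / id ) $]
Step 23: reduce F->( E ). Stack=[( F] ptr=10 lookahead=+ remaining=[+ num / id ) $]
Step 24: reduce T->F. Stack=[( T] ptr=10 lookahead=+ remaining=[+ num / id ) $]
Step 25: reduce E->T. Stack=[( E] ptr=10 lookahead=+ remaining=[+ num / id ) $]
Step 26: shift +. Stack=[( E +] ptr=11 lookahead=num remaining=[num / id ) $]
Step 27: shift num. Stack=[( E + num] ptr=12 lookahead=/ remaining=[/ id ) $]
Step 28: reduce F->num. Stack=[( E + F] ptr=12 lookahead=/ remaining=[/ id ) $]
Step 29: reduce T->F. Stack=[( E + T] ptr=12 lookahead=/ remaining=[/ id ) $]

Answer: ( E + T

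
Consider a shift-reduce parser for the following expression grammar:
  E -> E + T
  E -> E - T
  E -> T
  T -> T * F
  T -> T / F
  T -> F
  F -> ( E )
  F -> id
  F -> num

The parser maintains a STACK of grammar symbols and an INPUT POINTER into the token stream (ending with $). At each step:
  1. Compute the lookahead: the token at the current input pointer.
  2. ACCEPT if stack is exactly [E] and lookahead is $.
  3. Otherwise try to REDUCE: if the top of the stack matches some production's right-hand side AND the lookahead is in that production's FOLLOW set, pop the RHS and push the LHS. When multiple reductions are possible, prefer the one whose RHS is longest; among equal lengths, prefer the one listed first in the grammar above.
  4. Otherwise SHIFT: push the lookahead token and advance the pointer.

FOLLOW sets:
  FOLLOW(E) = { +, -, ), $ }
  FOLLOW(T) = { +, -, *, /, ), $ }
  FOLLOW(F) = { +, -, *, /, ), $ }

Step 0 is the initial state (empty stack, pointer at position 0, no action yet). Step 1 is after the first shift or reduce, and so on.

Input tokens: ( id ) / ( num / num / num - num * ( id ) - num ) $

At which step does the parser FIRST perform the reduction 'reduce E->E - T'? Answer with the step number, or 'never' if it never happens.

Answer: 36

Derivation:
Step 1: shift (. Stack=[(] ptr=1 lookahead=id remaining=[id ) / ( num / num / num - num * ( id ) - num ) $]
Step 2: shift id. Stack=[( id] ptr=2 lookahead=) remaining=[) / ( num / num / num - num * ( id ) - num ) $]
Step 3: reduce F->id. Stack=[( F] ptr=2 lookahead=) remaining=[) / ( num / num / num - num * ( id ) - num ) $]
Step 4: reduce T->F. Stack=[( T] ptr=2 lookahead=) remaining=[) / ( num / num / num - num * ( id ) - num ) $]
Step 5: reduce E->T. Stack=[( E] ptr=2 lookahead=) remaining=[) / ( num / num / num - num * ( id ) - num ) $]
Step 6: shift ). Stack=[( E )] ptr=3 lookahead=/ remaining=[/ ( num / num / num - num * ( id ) - num ) $]
Step 7: reduce F->( E ). Stack=[F] ptr=3 lookahead=/ remaining=[/ ( num / num / num - num * ( id ) - num ) $]
Step 8: reduce T->F. Stack=[T] ptr=3 lookahead=/ remaining=[/ ( num / num / num - num * ( id ) - num ) $]
Step 9: shift /. Stack=[T /] ptr=4 lookahead=( remaining=[( num / num / num - num * ( id ) - num ) $]
Step 10: shift (. Stack=[T / (] ptr=5 lookahead=num remaining=[num / num / num - num * ( id ) - num ) $]
Step 11: shift num. Stack=[T / ( num] ptr=6 lookahead=/ remaining=[/ num / num - num * ( id ) - num ) $]
Step 12: reduce F->num. Stack=[T / ( F] ptr=6 lookahead=/ remaining=[/ num / num - num * ( id ) - num ) $]
Step 13: reduce T->F. Stack=[T / ( T] ptr=6 lookahead=/ remaining=[/ num / num - num * ( id ) - num ) $]
Step 14: shift /. Stack=[T / ( T /] ptr=7 lookahead=num remaining=[num / num - num * ( id ) - num ) $]
Step 15: shift num. Stack=[T / ( T / num] ptr=8 lookahead=/ remaining=[/ num - num * ( id ) - num ) $]
Step 16: reduce F->num. Stack=[T / ( T / F] ptr=8 lookahead=/ remaining=[/ num - num * ( id ) - num ) $]
Step 17: reduce T->T / F. Stack=[T / ( T] ptr=8 lookahead=/ remaining=[/ num - num * ( id ) - num ) $]
Step 18: shift /. Stack=[T / ( T /] ptr=9 lookahead=num remaining=[num - num * ( id ) - num ) $]
Step 19: shift num. Stack=[T / ( T / num] ptr=10 lookahead=- remaining=[- num * ( id ) - num ) $]
Step 20: reduce F->num. Stack=[T / ( T / F] ptr=10 lookahead=- remaining=[- num * ( id ) - num ) $]
Step 21: reduce T->T / F. Stack=[T / ( T] ptr=10 lookahead=- remaining=[- num * ( id ) - num ) $]
Step 22: reduce E->T. Stack=[T / ( E] ptr=10 lookahead=- remaining=[- num * ( id ) - num ) $]
Step 23: shift -. Stack=[T / ( E -] ptr=11 lookahead=num remaining=[num * ( id ) - num ) $]
Step 24: shift num. Stack=[T / ( E - num] ptr=12 lookahead=* remaining=[* ( id ) - num ) $]
Step 25: reduce F->num. Stack=[T / ( E - F] ptr=12 lookahead=* remaining=[* ( id ) - num ) $]
Step 26: reduce T->F. Stack=[T / ( E - T] ptr=12 lookahead=* remaining=[* ( id ) - num ) $]
Step 27: shift *. Stack=[T / ( E - T *] ptr=13 lookahead=( remaining=[( id ) - num ) $]
Step 28: shift (. Stack=[T / ( E - T * (] ptr=14 lookahead=id remaining=[id ) - num ) $]
Step 29: shift id. Stack=[T / ( E - T * ( id] ptr=15 lookahead=) remaining=[) - num ) $]
Step 30: reduce F->id. Stack=[T / ( E - T * ( F] ptr=15 lookahead=) remaining=[) - num ) $]
Step 31: reduce T->F. Stack=[T / ( E - T * ( T] ptr=15 lookahead=) remaining=[) - num ) $]
Step 32: reduce E->T. Stack=[T / ( E - T * ( E] ptr=15 lookahead=) remaining=[) - num ) $]
Step 33: shift ). Stack=[T / ( E - T * ( E )] ptr=16 lookahead=- remaining=[- num ) $]
Step 34: reduce F->( E ). Stack=[T / ( E - T * F] ptr=16 lookahead=- remaining=[- num ) $]
Step 35: reduce T->T * F. Stack=[T / ( E - T] ptr=16 lookahead=- remaining=[- num ) $]
Step 36: reduce E->E - T. Stack=[T / ( E] ptr=16 lookahead=- remaining=[- num ) $]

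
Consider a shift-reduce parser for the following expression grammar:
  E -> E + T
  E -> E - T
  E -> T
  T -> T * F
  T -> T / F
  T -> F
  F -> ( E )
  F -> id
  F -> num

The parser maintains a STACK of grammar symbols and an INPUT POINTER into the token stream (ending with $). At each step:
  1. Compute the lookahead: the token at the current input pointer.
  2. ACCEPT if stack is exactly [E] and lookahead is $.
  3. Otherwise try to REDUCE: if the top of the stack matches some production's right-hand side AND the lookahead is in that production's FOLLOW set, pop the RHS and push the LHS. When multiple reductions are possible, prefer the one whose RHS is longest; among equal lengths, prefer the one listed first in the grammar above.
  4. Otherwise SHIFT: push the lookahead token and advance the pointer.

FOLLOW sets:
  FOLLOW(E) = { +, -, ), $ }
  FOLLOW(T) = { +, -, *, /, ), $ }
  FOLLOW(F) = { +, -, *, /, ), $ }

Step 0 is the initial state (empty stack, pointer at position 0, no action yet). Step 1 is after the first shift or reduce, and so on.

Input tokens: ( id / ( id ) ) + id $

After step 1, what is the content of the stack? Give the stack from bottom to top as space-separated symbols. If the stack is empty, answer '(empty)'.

Step 1: shift (. Stack=[(] ptr=1 lookahead=id remaining=[id / ( id ) ) + id $]

Answer: (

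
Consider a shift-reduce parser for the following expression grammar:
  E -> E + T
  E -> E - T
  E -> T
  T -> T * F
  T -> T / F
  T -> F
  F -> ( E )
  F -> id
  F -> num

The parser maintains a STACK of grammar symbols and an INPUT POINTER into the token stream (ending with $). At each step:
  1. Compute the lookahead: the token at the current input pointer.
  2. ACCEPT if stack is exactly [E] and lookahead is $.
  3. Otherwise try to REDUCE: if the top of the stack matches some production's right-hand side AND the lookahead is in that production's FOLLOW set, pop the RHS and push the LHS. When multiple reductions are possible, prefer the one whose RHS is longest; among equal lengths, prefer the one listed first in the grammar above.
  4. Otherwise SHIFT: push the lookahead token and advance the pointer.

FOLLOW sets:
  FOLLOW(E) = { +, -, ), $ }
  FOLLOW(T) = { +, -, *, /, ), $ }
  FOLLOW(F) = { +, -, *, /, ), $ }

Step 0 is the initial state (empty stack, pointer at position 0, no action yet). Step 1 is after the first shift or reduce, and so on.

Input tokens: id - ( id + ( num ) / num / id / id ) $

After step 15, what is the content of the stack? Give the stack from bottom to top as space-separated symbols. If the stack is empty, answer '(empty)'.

Answer: E - ( E + ( T

Derivation:
Step 1: shift id. Stack=[id] ptr=1 lookahead=- remaining=[- ( id + ( num ) / num / id / id ) $]
Step 2: reduce F->id. Stack=[F] ptr=1 lookahead=- remaining=[- ( id + ( num ) / num / id / id ) $]
Step 3: reduce T->F. Stack=[T] ptr=1 lookahead=- remaining=[- ( id + ( num ) / num / id / id ) $]
Step 4: reduce E->T. Stack=[E] ptr=1 lookahead=- remaining=[- ( id + ( num ) / num / id / id ) $]
Step 5: shift -. Stack=[E -] ptr=2 lookahead=( remaining=[( id + ( num ) / num / id / id ) $]
Step 6: shift (. Stack=[E - (] ptr=3 lookahead=id remaining=[id + ( num ) / num / id / id ) $]
Step 7: shift id. Stack=[E - ( id] ptr=4 lookahead=+ remaining=[+ ( num ) / num / id / id ) $]
Step 8: reduce F->id. Stack=[E - ( F] ptr=4 lookahead=+ remaining=[+ ( num ) / num / id / id ) $]
Step 9: reduce T->F. Stack=[E - ( T] ptr=4 lookahead=+ remaining=[+ ( num ) / num / id / id ) $]
Step 10: reduce E->T. Stack=[E - ( E] ptr=4 lookahead=+ remaining=[+ ( num ) / num / id / id ) $]
Step 11: shift +. Stack=[E - ( E +] ptr=5 lookahead=( remaining=[( num ) / num / id / id ) $]
Step 12: shift (. Stack=[E - ( E + (] ptr=6 lookahead=num remaining=[num ) / num / id / id ) $]
Step 13: shift num. Stack=[E - ( E + ( num] ptr=7 lookahead=) remaining=[) / num / id / id ) $]
Step 14: reduce F->num. Stack=[E - ( E + ( F] ptr=7 lookahead=) remaining=[) / num / id / id ) $]
Step 15: reduce T->F. Stack=[E - ( E + ( T] ptr=7 lookahead=) remaining=[) / num / id / id ) $]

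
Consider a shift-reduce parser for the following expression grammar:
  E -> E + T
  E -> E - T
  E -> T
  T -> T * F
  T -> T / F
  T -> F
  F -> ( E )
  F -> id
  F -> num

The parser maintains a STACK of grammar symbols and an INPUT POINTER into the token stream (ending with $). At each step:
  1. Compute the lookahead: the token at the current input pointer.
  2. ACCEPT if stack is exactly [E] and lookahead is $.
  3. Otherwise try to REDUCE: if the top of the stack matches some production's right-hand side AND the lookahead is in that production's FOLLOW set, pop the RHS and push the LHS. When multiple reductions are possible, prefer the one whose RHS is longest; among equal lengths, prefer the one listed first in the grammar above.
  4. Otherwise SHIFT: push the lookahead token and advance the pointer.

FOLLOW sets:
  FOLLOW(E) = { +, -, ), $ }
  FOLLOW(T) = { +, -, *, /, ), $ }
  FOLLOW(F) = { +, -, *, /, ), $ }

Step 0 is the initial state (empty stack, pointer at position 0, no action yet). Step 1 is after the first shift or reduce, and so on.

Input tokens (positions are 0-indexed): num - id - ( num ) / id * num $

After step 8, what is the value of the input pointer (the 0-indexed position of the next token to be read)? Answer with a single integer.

Step 1: shift num. Stack=[num] ptr=1 lookahead=- remaining=[- id - ( num ) / id * num $]
Step 2: reduce F->num. Stack=[F] ptr=1 lookahead=- remaining=[- id - ( num ) / id * num $]
Step 3: reduce T->F. Stack=[T] ptr=1 lookahead=- remaining=[- id - ( num ) / id * num $]
Step 4: reduce E->T. Stack=[E] ptr=1 lookahead=- remaining=[- id - ( num ) / id * num $]
Step 5: shift -. Stack=[E -] ptr=2 lookahead=id remaining=[id - ( num ) / id * num $]
Step 6: shift id. Stack=[E - id] ptr=3 lookahead=- remaining=[- ( num ) / id * num $]
Step 7: reduce F->id. Stack=[E - F] ptr=3 lookahead=- remaining=[- ( num ) / id * num $]
Step 8: reduce T->F. Stack=[E - T] ptr=3 lookahead=- remaining=[- ( num ) / id * num $]

Answer: 3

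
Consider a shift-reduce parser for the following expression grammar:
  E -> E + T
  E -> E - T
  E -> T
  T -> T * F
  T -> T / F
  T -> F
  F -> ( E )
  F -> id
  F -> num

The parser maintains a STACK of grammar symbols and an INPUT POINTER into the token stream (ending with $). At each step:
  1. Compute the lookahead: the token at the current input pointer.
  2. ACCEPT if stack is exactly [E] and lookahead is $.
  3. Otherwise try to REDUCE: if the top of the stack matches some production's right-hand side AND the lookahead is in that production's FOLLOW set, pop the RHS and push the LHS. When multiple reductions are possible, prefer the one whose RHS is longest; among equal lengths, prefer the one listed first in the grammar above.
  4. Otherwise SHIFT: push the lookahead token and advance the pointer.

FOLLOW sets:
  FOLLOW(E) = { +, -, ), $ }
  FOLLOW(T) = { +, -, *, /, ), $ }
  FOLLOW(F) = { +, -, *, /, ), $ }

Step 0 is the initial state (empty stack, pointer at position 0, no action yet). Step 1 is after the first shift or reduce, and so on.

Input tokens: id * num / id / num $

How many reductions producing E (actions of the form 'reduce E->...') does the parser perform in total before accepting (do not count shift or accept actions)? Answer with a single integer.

Answer: 1

Derivation:
Step 1: shift id. Stack=[id] ptr=1 lookahead=* remaining=[* num / id / num $]
Step 2: reduce F->id. Stack=[F] ptr=1 lookahead=* remaining=[* num / id / num $]
Step 3: reduce T->F. Stack=[T] ptr=1 lookahead=* remaining=[* num / id / num $]
Step 4: shift *. Stack=[T *] ptr=2 lookahead=num remaining=[num / id / num $]
Step 5: shift num. Stack=[T * num] ptr=3 lookahead=/ remaining=[/ id / num $]
Step 6: reduce F->num. Stack=[T * F] ptr=3 lookahead=/ remaining=[/ id / num $]
Step 7: reduce T->T * F. Stack=[T] ptr=3 lookahead=/ remaining=[/ id / num $]
Step 8: shift /. Stack=[T /] ptr=4 lookahead=id remaining=[id / num $]
Step 9: shift id. Stack=[T / id] ptr=5 lookahead=/ remaining=[/ num $]
Step 10: reduce F->id. Stack=[T / F] ptr=5 lookahead=/ remaining=[/ num $]
Step 11: reduce T->T / F. Stack=[T] ptr=5 lookahead=/ remaining=[/ num $]
Step 12: shift /. Stack=[T /] ptr=6 lookahead=num remaining=[num $]
Step 13: shift num. Stack=[T / num] ptr=7 lookahead=$ remaining=[$]
Step 14: reduce F->num. Stack=[T / F] ptr=7 lookahead=$ remaining=[$]
Step 15: reduce T->T / F. Stack=[T] ptr=7 lookahead=$ remaining=[$]
Step 16: reduce E->T. Stack=[E] ptr=7 lookahead=$ remaining=[$]
Step 17: accept. Stack=[E] ptr=7 lookahead=$ remaining=[$]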